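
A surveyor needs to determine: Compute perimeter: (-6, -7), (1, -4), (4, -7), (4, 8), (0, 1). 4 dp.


Sides: (-6, -7)->(1, -4): sqrt(58) = 7.615773, (1, -4)->(4, -7): sqrt(18) = 4.242641, (4, -7)->(4, 8): sqrt(225) = 15, (4, 8)->(0, 1): sqrt(65) = 8.062258, (0, 1)->(-6, -7): sqrt(100) = 10
Sum = 44.920672
Perimeter = 44.9207

44.9207


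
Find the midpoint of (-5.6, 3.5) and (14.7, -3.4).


M = (((-5.6)+14.7)/2, (3.5+(-3.4))/2)
= (4.55, 0.05)

(4.55, 0.05)


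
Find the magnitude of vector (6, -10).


|u| = sqrt(6^2 + (-10)^2) = sqrt(136) = 11.6619

11.6619


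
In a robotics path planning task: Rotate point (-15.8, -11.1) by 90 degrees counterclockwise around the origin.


90° CCW: (x,y) -> (-y, x)
(-15.8,-11.1) -> (11.1, -15.8)

(11.1, -15.8)


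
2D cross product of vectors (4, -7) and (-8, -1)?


u x v = u_x*v_y - u_y*v_x = 4*(-1) - (-7)*(-8)
= (-4) - 56 = -60

-60


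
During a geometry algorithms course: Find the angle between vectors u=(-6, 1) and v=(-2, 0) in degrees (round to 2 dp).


u.v = 12, |u| = sqrt(37) = 6.0828, |v| = sqrt(4) = 2
cos(theta) = u.v/(|u||v|) = 12/sqrt(148) = 0.986394
theta = acos(0.986394) = 9.46 degrees

9.46 degrees


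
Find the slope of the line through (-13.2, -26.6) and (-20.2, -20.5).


slope = (y2-y1)/(x2-x1) = ((-20.5)-(-26.6))/((-20.2)-(-13.2)) = 6.1/(-7) = -0.8714

-0.8714


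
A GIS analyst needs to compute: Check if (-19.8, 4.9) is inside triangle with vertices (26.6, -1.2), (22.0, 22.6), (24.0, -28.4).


Cross products: AB x AP = 1076.26, BC x BP = -2167.2, CA x CP = 1277.94
All same sign? no

No, outside


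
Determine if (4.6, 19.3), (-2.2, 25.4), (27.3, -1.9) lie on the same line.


Cross product: ((-2.2)-4.6)*((-1.9)-19.3) - (25.4-19.3)*(27.3-4.6)
= 5.69

No, not collinear


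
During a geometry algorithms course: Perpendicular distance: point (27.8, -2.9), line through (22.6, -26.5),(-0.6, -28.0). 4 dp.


|cross product| = 539.72
|line direction| = sqrt(540.49) = 23.2484
Distance = 539.72/sqrt(540.49) = 23.2153

23.2153


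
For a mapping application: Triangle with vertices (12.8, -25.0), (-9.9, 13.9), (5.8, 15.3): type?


Side lengths squared: AB^2=2028.5, BC^2=248.45, CA^2=1673.09
Sorted: [248.45, 1673.09, 2028.5]
By sides: Scalene, By angles: Obtuse

Scalene, Obtuse


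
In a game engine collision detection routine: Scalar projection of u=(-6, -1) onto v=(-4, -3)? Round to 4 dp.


u.v = 27, |v| = sqrt(25) = 5
Scalar projection = u.v / |v| = 27 / sqrt(25) = 5.4

5.4


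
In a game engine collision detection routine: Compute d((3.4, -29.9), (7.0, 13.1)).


dx=3.6, dy=43
d^2 = 3.6^2 + 43^2 = 1861.96
d = sqrt(1861.96) = 43.1504

43.1504


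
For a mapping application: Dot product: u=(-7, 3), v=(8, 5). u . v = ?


u . v = u_x*v_x + u_y*v_y = (-7)*8 + 3*5
= (-56) + 15 = -41

-41


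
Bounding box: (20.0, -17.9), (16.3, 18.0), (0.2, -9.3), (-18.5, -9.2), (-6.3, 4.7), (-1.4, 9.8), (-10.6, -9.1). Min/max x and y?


x range: [-18.5, 20]
y range: [-17.9, 18]
Bounding box: (-18.5,-17.9) to (20,18)

(-18.5,-17.9) to (20,18)


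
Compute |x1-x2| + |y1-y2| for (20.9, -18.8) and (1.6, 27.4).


|20.9-1.6| + |(-18.8)-27.4| = 19.3 + 46.2 = 65.5

65.5


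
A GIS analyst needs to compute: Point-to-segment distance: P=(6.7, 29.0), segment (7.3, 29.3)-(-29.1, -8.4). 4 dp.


Project P onto AB: t = 0.0121 (clamped to [0,1])
Closest point on segment: (6.8606, 28.8449)
Distance: 0.2233

0.2233


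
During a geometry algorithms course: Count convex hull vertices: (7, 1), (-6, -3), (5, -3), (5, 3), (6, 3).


Convex hull vertices (CCW): (-6, -3), (5, -3), (7, 1), (6, 3), (5, 3)
Count = 5

5


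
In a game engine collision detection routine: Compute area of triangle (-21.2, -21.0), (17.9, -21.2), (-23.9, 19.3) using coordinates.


Area = |x_A(y_B-y_C) + x_B(y_C-y_A) + x_C(y_A-y_B)|/2
= |858.6 + 721.37 + (-4.78)|/2
= 1575.19/2 = 787.595

787.595


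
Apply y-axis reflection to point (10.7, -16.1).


Reflection over y-axis: (x,y) -> (-x,y)
(10.7, -16.1) -> (-10.7, -16.1)

(-10.7, -16.1)


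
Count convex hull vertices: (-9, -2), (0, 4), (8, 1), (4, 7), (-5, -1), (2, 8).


Convex hull vertices (CCW): (-9, -2), (8, 1), (4, 7), (2, 8)
Count = 4

4


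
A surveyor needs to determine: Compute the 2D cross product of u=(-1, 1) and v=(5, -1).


u x v = u_x*v_y - u_y*v_x = (-1)*(-1) - 1*5
= 1 - 5 = -4

-4


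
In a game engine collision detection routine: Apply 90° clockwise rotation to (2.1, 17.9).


90° CW: (x,y) -> (y, -x)
(2.1,17.9) -> (17.9, -2.1)

(17.9, -2.1)


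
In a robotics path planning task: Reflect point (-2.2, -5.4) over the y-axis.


Reflection over y-axis: (x,y) -> (-x,y)
(-2.2, -5.4) -> (2.2, -5.4)

(2.2, -5.4)


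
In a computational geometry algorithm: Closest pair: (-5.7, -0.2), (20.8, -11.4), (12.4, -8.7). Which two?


d(P0,P1) = 28.7696, d(P0,P2) = 19.9965, d(P1,P2) = 8.8233
Closest: P1 and P2

Closest pair: (20.8, -11.4) and (12.4, -8.7), distance = 8.8233


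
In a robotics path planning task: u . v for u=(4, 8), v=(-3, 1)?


u . v = u_x*v_x + u_y*v_y = 4*(-3) + 8*1
= (-12) + 8 = -4

-4


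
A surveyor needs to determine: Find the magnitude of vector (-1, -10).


|u| = sqrt((-1)^2 + (-10)^2) = sqrt(101) = 10.0499

10.0499


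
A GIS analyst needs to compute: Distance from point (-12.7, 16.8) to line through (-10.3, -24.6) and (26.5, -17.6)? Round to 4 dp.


|cross product| = 1540.32
|line direction| = sqrt(1403.24) = 37.4598
Distance = 1540.32/sqrt(1403.24) = 41.1192

41.1192


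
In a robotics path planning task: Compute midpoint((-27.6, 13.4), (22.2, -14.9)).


M = (((-27.6)+22.2)/2, (13.4+(-14.9))/2)
= (-2.7, -0.75)

(-2.7, -0.75)


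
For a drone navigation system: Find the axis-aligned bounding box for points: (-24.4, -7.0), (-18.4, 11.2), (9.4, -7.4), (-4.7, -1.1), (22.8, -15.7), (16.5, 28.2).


x range: [-24.4, 22.8]
y range: [-15.7, 28.2]
Bounding box: (-24.4,-15.7) to (22.8,28.2)

(-24.4,-15.7) to (22.8,28.2)


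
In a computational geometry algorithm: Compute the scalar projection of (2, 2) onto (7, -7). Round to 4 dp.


u.v = 0, |v| = sqrt(98) = 9.8995
Scalar projection = u.v / |v| = 0 / sqrt(98) = 0

0


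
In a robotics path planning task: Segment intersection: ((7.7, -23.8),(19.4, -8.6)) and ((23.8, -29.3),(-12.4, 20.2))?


Cross products: d1=597.85, d2=-531.54, d3=-309.07, d4=820.32
d1*d2 < 0 and d3*d4 < 0? yes

Yes, they intersect


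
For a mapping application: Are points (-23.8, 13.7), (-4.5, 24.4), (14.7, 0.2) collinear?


Cross product: ((-4.5)-(-23.8))*(0.2-13.7) - (24.4-13.7)*(14.7-(-23.8))
= -672.5

No, not collinear


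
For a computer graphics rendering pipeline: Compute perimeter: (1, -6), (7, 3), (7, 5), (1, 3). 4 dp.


Sides: (1, -6)->(7, 3): sqrt(117) = 10.816654, (7, 3)->(7, 5): sqrt(4) = 2, (7, 5)->(1, 3): sqrt(40) = 6.324555, (1, 3)->(1, -6): sqrt(81) = 9
Sum = 28.141209
Perimeter = 28.1412

28.1412


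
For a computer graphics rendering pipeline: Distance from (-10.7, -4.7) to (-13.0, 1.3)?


dx=-2.3, dy=6
d^2 = (-2.3)^2 + 6^2 = 41.29
d = sqrt(41.29) = 6.4257

6.4257


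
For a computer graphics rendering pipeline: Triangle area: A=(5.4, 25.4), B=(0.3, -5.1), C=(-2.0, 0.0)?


Area = |x_A(y_B-y_C) + x_B(y_C-y_A) + x_C(y_A-y_B)|/2
= |(-27.54) + (-7.62) + (-61)|/2
= 96.16/2 = 48.08

48.08


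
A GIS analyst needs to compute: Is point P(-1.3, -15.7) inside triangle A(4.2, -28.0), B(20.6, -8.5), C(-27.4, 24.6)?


Cross products: AB x AP = 308.97, BC x BP = 1070.49, CA x CP = 99.38
All same sign? yes

Yes, inside


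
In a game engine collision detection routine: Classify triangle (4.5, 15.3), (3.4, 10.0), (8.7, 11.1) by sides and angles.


Side lengths squared: AB^2=29.3, BC^2=29.3, CA^2=35.28
Sorted: [29.3, 29.3, 35.28]
By sides: Isosceles, By angles: Acute

Isosceles, Acute


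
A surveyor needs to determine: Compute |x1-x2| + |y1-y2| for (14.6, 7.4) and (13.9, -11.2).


|14.6-13.9| + |7.4-(-11.2)| = 0.7 + 18.6 = 19.3

19.3


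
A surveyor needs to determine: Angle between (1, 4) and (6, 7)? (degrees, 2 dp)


u.v = 34, |u| = sqrt(17) = 4.1231, |v| = sqrt(85) = 9.2195
cos(theta) = u.v/(|u||v|) = 34/sqrt(1445) = 0.894427
theta = acos(0.894427) = 26.57 degrees

26.57 degrees


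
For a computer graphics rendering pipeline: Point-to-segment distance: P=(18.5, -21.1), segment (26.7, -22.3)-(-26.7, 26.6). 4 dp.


Project P onto AB: t = 0.0947 (clamped to [0,1])
Closest point on segment: (21.6423, -17.6685)
Distance: 4.6529

4.6529


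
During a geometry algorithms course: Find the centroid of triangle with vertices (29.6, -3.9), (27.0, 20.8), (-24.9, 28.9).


Centroid = ((x_A+x_B+x_C)/3, (y_A+y_B+y_C)/3)
= ((29.6+27+(-24.9))/3, ((-3.9)+20.8+28.9)/3)
= (10.5667, 15.2667)

(10.5667, 15.2667)


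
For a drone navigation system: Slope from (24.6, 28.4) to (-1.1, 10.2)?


slope = (y2-y1)/(x2-x1) = (10.2-28.4)/((-1.1)-24.6) = (-18.2)/(-25.7) = 0.7082

0.7082


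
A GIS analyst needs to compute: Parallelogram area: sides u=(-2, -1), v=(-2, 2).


|u x v| = |(-2)*2 - (-1)*(-2)|
= |(-4) - 2| = 6

6


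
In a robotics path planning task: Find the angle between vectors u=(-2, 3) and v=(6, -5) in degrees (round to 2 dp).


u.v = -27, |u| = sqrt(13) = 3.6056, |v| = sqrt(61) = 7.8102
cos(theta) = u.v/(|u||v|) = -27/sqrt(793) = -0.958798
theta = acos(-0.958798) = 163.5 degrees

163.5 degrees


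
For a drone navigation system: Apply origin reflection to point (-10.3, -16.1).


Reflection over origin: (x,y) -> (-x,-y)
(-10.3, -16.1) -> (10.3, 16.1)

(10.3, 16.1)


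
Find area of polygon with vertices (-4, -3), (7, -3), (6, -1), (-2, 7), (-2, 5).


Shoelace sum: ((-4)*(-3) - 7*(-3)) + (7*(-1) - 6*(-3)) + (6*7 - (-2)*(-1)) + ((-2)*5 - (-2)*7) + ((-2)*(-3) - (-4)*5)
= 114
Area = |114|/2 = 57

57


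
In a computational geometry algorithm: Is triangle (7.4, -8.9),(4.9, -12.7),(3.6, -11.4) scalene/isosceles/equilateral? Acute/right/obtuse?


Side lengths squared: AB^2=20.69, BC^2=3.38, CA^2=20.69
Sorted: [3.38, 20.69, 20.69]
By sides: Isosceles, By angles: Acute

Isosceles, Acute


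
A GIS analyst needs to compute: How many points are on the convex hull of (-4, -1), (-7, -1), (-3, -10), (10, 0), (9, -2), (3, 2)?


Convex hull vertices (CCW): (-7, -1), (-3, -10), (9, -2), (10, 0), (3, 2)
Count = 5

5


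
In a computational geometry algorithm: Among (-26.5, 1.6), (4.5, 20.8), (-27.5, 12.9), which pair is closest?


d(P0,P1) = 36.4642, d(P0,P2) = 11.3442, d(P1,P2) = 32.9607
Closest: P0 and P2

Closest pair: (-26.5, 1.6) and (-27.5, 12.9), distance = 11.3442


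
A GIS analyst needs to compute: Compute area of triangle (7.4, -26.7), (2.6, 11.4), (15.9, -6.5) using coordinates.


Area = |x_A(y_B-y_C) + x_B(y_C-y_A) + x_C(y_A-y_B)|/2
= |132.46 + 52.52 + (-605.79)|/2
= 420.81/2 = 210.405

210.405


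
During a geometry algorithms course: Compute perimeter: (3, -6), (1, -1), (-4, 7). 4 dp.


Sides: (3, -6)->(1, -1): sqrt(29) = 5.385165, (1, -1)->(-4, 7): sqrt(89) = 9.433981, (-4, 7)->(3, -6): sqrt(218) = 14.764823
Sum = 29.583969
Perimeter = 29.584

29.584


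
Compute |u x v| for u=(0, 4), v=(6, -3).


|u x v| = |0*(-3) - 4*6|
= |0 - 24| = 24

24


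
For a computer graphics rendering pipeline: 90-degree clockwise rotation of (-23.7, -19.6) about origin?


90° CW: (x,y) -> (y, -x)
(-23.7,-19.6) -> (-19.6, 23.7)

(-19.6, 23.7)


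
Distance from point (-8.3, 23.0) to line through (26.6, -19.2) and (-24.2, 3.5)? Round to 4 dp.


|cross product| = 1351.53
|line direction| = sqrt(3095.93) = 55.6411
Distance = 1351.53/sqrt(3095.93) = 24.2901

24.2901


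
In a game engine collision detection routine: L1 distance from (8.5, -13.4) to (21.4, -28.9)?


|8.5-21.4| + |(-13.4)-(-28.9)| = 12.9 + 15.5 = 28.4

28.4


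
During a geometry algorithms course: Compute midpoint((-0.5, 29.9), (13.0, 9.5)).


M = (((-0.5)+13)/2, (29.9+9.5)/2)
= (6.25, 19.7)

(6.25, 19.7)


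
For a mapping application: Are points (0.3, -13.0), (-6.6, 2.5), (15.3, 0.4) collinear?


Cross product: ((-6.6)-0.3)*(0.4-(-13)) - (2.5-(-13))*(15.3-0.3)
= -324.96

No, not collinear


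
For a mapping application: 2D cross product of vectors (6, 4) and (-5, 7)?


u x v = u_x*v_y - u_y*v_x = 6*7 - 4*(-5)
= 42 - (-20) = 62

62


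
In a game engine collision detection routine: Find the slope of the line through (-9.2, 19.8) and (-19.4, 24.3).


slope = (y2-y1)/(x2-x1) = (24.3-19.8)/((-19.4)-(-9.2)) = 4.5/(-10.2) = -0.4412

-0.4412


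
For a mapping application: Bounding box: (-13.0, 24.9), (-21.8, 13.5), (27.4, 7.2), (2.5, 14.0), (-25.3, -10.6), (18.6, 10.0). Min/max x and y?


x range: [-25.3, 27.4]
y range: [-10.6, 24.9]
Bounding box: (-25.3,-10.6) to (27.4,24.9)

(-25.3,-10.6) to (27.4,24.9)


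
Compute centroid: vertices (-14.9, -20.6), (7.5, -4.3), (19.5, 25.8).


Centroid = ((x_A+x_B+x_C)/3, (y_A+y_B+y_C)/3)
= (((-14.9)+7.5+19.5)/3, ((-20.6)+(-4.3)+25.8)/3)
= (4.0333, 0.3)

(4.0333, 0.3)


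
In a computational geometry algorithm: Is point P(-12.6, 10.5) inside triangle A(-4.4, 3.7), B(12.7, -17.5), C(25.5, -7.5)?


Cross products: AB x AP = -57.56, BC x BP = 611.4, CA x CP = -111.48
All same sign? no

No, outside


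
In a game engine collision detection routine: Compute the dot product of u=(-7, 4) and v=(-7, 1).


u . v = u_x*v_x + u_y*v_y = (-7)*(-7) + 4*1
= 49 + 4 = 53

53


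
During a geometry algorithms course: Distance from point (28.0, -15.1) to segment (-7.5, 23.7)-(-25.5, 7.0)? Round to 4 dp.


Project P onto AB: t = 0.0149 (clamped to [0,1])
Closest point on segment: (-7.7675, 23.4518)
Distance: 52.5886

52.5886


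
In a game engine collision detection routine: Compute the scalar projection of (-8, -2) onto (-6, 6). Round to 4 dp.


u.v = 36, |v| = sqrt(72) = 8.4853
Scalar projection = u.v / |v| = 36 / sqrt(72) = 4.2426

4.2426


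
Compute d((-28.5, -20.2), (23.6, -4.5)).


dx=52.1, dy=15.7
d^2 = 52.1^2 + 15.7^2 = 2960.9
d = sqrt(2960.9) = 54.4142

54.4142


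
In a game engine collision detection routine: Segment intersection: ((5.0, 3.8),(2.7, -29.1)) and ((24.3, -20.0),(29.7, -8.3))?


Cross products: d1=354.33, d2=203.58, d3=689.71, d4=840.46
d1*d2 < 0 and d3*d4 < 0? no

No, they don't intersect


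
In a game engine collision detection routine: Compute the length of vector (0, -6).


|u| = sqrt(0^2 + (-6)^2) = sqrt(36) = 6

6


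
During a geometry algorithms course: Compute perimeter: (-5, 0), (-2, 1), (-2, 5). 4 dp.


Sides: (-5, 0)->(-2, 1): sqrt(10) = 3.162278, (-2, 1)->(-2, 5): sqrt(16) = 4, (-2, 5)->(-5, 0): sqrt(34) = 5.830952
Sum = 12.99323
Perimeter = 12.9932

12.9932


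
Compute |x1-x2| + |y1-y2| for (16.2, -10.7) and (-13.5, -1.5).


|16.2-(-13.5)| + |(-10.7)-(-1.5)| = 29.7 + 9.2 = 38.9

38.9


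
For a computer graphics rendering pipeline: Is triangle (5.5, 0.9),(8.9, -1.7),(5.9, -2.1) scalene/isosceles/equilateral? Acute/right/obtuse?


Side lengths squared: AB^2=18.32, BC^2=9.16, CA^2=9.16
Sorted: [9.16, 9.16, 18.32]
By sides: Isosceles, By angles: Right

Isosceles, Right


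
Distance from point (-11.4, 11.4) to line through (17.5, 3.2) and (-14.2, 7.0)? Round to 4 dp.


|cross product| = 150.12
|line direction| = sqrt(1019.33) = 31.9269
Distance = 150.12/sqrt(1019.33) = 4.702

4.702


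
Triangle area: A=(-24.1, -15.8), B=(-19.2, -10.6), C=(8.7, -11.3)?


Area = |x_A(y_B-y_C) + x_B(y_C-y_A) + x_C(y_A-y_B)|/2
= |(-16.87) + (-86.4) + (-45.24)|/2
= 148.51/2 = 74.255

74.255


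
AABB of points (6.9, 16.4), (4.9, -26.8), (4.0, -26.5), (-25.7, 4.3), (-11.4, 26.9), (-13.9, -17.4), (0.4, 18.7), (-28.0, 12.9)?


x range: [-28, 6.9]
y range: [-26.8, 26.9]
Bounding box: (-28,-26.8) to (6.9,26.9)

(-28,-26.8) to (6.9,26.9)


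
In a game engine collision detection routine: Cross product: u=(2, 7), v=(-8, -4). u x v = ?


u x v = u_x*v_y - u_y*v_x = 2*(-4) - 7*(-8)
= (-8) - (-56) = 48

48


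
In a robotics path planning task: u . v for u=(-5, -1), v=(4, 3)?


u . v = u_x*v_x + u_y*v_y = (-5)*4 + (-1)*3
= (-20) + (-3) = -23

-23


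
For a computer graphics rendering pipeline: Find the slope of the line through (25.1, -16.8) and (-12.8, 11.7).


slope = (y2-y1)/(x2-x1) = (11.7-(-16.8))/((-12.8)-25.1) = 28.5/(-37.9) = -0.752

-0.752


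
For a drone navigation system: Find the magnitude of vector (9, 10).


|u| = sqrt(9^2 + 10^2) = sqrt(181) = 13.4536

13.4536


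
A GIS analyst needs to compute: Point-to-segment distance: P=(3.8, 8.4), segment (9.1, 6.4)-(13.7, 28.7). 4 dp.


Project P onto AB: t = 0.039 (clamped to [0,1])
Closest point on segment: (9.2794, 7.2697)
Distance: 5.5948

5.5948


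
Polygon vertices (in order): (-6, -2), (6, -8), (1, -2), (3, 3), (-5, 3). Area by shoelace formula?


Shoelace sum: ((-6)*(-8) - 6*(-2)) + (6*(-2) - 1*(-8)) + (1*3 - 3*(-2)) + (3*3 - (-5)*3) + ((-5)*(-2) - (-6)*3)
= 117
Area = |117|/2 = 58.5

58.5


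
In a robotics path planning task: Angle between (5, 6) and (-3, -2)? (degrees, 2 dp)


u.v = -27, |u| = sqrt(61) = 7.8102, |v| = sqrt(13) = 3.6056
cos(theta) = u.v/(|u||v|) = -27/sqrt(793) = -0.958798
theta = acos(-0.958798) = 163.5 degrees

163.5 degrees


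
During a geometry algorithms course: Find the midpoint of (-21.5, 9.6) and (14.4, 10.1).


M = (((-21.5)+14.4)/2, (9.6+10.1)/2)
= (-3.55, 9.85)

(-3.55, 9.85)


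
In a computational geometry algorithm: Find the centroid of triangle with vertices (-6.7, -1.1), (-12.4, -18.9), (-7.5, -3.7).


Centroid = ((x_A+x_B+x_C)/3, (y_A+y_B+y_C)/3)
= (((-6.7)+(-12.4)+(-7.5))/3, ((-1.1)+(-18.9)+(-3.7))/3)
= (-8.8667, -7.9)

(-8.8667, -7.9)


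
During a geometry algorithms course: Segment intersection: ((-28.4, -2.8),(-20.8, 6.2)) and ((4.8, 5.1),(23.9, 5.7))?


Cross products: d1=-130.97, d2=36.37, d3=-238.76, d4=-406.1
d1*d2 < 0 and d3*d4 < 0? no

No, they don't intersect


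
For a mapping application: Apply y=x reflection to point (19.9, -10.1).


Reflection over y=x: (x,y) -> (y,x)
(19.9, -10.1) -> (-10.1, 19.9)

(-10.1, 19.9)


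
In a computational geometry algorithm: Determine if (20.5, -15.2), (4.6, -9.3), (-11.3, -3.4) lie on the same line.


Cross product: (4.6-20.5)*((-3.4)-(-15.2)) - ((-9.3)-(-15.2))*((-11.3)-20.5)
= 0

Yes, collinear


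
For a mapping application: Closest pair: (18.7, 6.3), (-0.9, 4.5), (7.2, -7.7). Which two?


d(P0,P1) = 19.6825, d(P0,P2) = 18.1177, d(P1,P2) = 14.6441
Closest: P1 and P2

Closest pair: (-0.9, 4.5) and (7.2, -7.7), distance = 14.6441


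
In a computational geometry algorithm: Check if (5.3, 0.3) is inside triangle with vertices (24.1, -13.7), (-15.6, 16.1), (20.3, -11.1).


Cross products: AB x AP = 4.44, BC x BP = 1.26, CA x CP = 4.32
All same sign? yes

Yes, inside


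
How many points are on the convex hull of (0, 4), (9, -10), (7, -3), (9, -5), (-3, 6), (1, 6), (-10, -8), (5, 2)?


Convex hull vertices (CCW): (-10, -8), (9, -10), (9, -5), (5, 2), (1, 6), (-3, 6)
Count = 6

6


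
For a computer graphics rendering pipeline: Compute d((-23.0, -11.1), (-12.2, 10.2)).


dx=10.8, dy=21.3
d^2 = 10.8^2 + 21.3^2 = 570.33
d = sqrt(570.33) = 23.8816

23.8816


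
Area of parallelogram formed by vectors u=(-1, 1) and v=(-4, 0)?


|u x v| = |(-1)*0 - 1*(-4)|
= |0 - (-4)| = 4

4


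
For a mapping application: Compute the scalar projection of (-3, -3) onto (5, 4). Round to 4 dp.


u.v = -27, |v| = sqrt(41) = 6.4031
Scalar projection = u.v / |v| = -27 / sqrt(41) = -4.2167

-4.2167


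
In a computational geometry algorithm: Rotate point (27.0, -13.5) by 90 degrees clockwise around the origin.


90° CW: (x,y) -> (y, -x)
(27,-13.5) -> (-13.5, -27)

(-13.5, -27)


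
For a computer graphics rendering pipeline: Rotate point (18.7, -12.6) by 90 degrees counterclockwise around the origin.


90° CCW: (x,y) -> (-y, x)
(18.7,-12.6) -> (12.6, 18.7)

(12.6, 18.7)


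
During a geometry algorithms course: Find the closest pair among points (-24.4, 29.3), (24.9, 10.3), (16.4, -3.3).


d(P0,P1) = 52.8346, d(P0,P2) = 52.2245, d(P1,P2) = 16.0378
Closest: P1 and P2

Closest pair: (24.9, 10.3) and (16.4, -3.3), distance = 16.0378


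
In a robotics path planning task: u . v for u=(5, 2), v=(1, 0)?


u . v = u_x*v_x + u_y*v_y = 5*1 + 2*0
= 5 + 0 = 5

5


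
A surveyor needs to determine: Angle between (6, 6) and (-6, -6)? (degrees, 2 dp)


u.v = -72, |u| = sqrt(72) = 8.4853, |v| = sqrt(72) = 8.4853
cos(theta) = u.v/(|u||v|) = -72/sqrt(5184) = -1
theta = acos(-1) = 180 degrees

180 degrees


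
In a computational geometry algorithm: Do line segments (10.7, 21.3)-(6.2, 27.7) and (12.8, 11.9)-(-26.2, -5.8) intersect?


Cross products: d1=-403.77, d2=-733.02, d3=28.86, d4=358.11
d1*d2 < 0 and d3*d4 < 0? no

No, they don't intersect


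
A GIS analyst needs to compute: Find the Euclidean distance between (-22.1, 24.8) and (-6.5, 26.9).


dx=15.6, dy=2.1
d^2 = 15.6^2 + 2.1^2 = 247.77
d = sqrt(247.77) = 15.7407

15.7407


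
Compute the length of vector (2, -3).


|u| = sqrt(2^2 + (-3)^2) = sqrt(13) = 3.6056

3.6056


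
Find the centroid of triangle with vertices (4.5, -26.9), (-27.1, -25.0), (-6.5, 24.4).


Centroid = ((x_A+x_B+x_C)/3, (y_A+y_B+y_C)/3)
= ((4.5+(-27.1)+(-6.5))/3, ((-26.9)+(-25)+24.4)/3)
= (-9.7, -9.1667)

(-9.7, -9.1667)


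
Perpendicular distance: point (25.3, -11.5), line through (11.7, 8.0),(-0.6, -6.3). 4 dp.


|cross product| = 434.33
|line direction| = sqrt(355.78) = 18.8621
Distance = 434.33/sqrt(355.78) = 23.0266

23.0266


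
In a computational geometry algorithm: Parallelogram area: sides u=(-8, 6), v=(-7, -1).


|u x v| = |(-8)*(-1) - 6*(-7)|
= |8 - (-42)| = 50

50


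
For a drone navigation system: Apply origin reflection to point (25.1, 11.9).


Reflection over origin: (x,y) -> (-x,-y)
(25.1, 11.9) -> (-25.1, -11.9)

(-25.1, -11.9)


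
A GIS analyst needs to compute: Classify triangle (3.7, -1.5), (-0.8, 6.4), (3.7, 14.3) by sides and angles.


Side lengths squared: AB^2=82.66, BC^2=82.66, CA^2=249.64
Sorted: [82.66, 82.66, 249.64]
By sides: Isosceles, By angles: Obtuse

Isosceles, Obtuse


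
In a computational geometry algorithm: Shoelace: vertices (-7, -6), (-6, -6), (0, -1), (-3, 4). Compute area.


Shoelace sum: ((-7)*(-6) - (-6)*(-6)) + ((-6)*(-1) - 0*(-6)) + (0*4 - (-3)*(-1)) + ((-3)*(-6) - (-7)*4)
= 55
Area = |55|/2 = 27.5

27.5


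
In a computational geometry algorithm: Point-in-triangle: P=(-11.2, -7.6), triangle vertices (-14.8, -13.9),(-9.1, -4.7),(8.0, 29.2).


Cross products: AB x AP = 2.79, BC x BP = 21.6, CA x CP = 11.52
All same sign? yes

Yes, inside


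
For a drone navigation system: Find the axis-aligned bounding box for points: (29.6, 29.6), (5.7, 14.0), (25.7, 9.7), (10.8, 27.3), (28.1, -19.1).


x range: [5.7, 29.6]
y range: [-19.1, 29.6]
Bounding box: (5.7,-19.1) to (29.6,29.6)

(5.7,-19.1) to (29.6,29.6)


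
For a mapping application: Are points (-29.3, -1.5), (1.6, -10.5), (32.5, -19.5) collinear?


Cross product: (1.6-(-29.3))*((-19.5)-(-1.5)) - ((-10.5)-(-1.5))*(32.5-(-29.3))
= 0

Yes, collinear


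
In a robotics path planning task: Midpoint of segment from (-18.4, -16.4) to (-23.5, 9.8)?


M = (((-18.4)+(-23.5))/2, ((-16.4)+9.8)/2)
= (-20.95, -3.3)

(-20.95, -3.3)


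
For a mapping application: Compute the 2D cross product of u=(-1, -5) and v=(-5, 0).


u x v = u_x*v_y - u_y*v_x = (-1)*0 - (-5)*(-5)
= 0 - 25 = -25

-25


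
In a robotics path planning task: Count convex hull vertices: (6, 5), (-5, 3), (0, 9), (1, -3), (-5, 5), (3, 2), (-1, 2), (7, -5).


Convex hull vertices (CCW): (-5, 3), (1, -3), (7, -5), (6, 5), (0, 9), (-5, 5)
Count = 6

6


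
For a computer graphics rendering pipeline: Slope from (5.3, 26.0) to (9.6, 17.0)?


slope = (y2-y1)/(x2-x1) = (17-26)/(9.6-5.3) = (-9)/4.3 = -2.093

-2.093


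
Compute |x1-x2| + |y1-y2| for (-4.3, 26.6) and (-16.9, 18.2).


|(-4.3)-(-16.9)| + |26.6-18.2| = 12.6 + 8.4 = 21

21


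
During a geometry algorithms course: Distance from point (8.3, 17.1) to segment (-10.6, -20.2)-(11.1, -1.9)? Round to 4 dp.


Project P onto AB: t = 1 (clamped to [0,1])
Closest point on segment: (11.1, -1.9)
Distance: 19.2052

19.2052


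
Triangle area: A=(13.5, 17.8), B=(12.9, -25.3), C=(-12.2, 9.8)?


Area = |x_A(y_B-y_C) + x_B(y_C-y_A) + x_C(y_A-y_B)|/2
= |(-473.85) + (-103.2) + (-525.82)|/2
= 1102.87/2 = 551.435

551.435


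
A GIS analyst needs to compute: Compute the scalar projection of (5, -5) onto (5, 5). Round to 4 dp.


u.v = 0, |v| = sqrt(50) = 7.0711
Scalar projection = u.v / |v| = 0 / sqrt(50) = 0

0


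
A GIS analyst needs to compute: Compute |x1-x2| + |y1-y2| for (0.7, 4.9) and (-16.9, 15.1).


|0.7-(-16.9)| + |4.9-15.1| = 17.6 + 10.2 = 27.8

27.8


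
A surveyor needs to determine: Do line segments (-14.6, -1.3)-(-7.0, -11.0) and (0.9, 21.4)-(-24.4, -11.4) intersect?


Cross products: d1=65.91, d2=560.6, d3=322.87, d4=-171.82
d1*d2 < 0 and d3*d4 < 0? no

No, they don't intersect


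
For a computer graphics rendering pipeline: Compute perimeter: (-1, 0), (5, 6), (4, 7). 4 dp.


Sides: (-1, 0)->(5, 6): sqrt(72) = 8.485281, (5, 6)->(4, 7): sqrt(2) = 1.414214, (4, 7)->(-1, 0): sqrt(74) = 8.602325
Sum = 18.50182
Perimeter = 18.5018

18.5018


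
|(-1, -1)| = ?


|u| = sqrt((-1)^2 + (-1)^2) = sqrt(2) = 1.4142

1.4142


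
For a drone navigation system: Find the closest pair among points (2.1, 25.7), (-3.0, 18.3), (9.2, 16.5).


d(P0,P1) = 8.9872, d(P0,P2) = 11.6211, d(P1,P2) = 12.3321
Closest: P0 and P1

Closest pair: (2.1, 25.7) and (-3.0, 18.3), distance = 8.9872


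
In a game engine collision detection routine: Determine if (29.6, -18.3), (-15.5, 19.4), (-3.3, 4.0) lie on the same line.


Cross product: ((-15.5)-29.6)*(4-(-18.3)) - (19.4-(-18.3))*((-3.3)-29.6)
= 234.6

No, not collinear


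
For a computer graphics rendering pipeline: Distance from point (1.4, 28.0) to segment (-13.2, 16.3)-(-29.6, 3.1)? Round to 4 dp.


Project P onto AB: t = 0 (clamped to [0,1])
Closest point on segment: (-13.2, 16.3)
Distance: 18.7096

18.7096


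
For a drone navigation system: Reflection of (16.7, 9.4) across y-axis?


Reflection over y-axis: (x,y) -> (-x,y)
(16.7, 9.4) -> (-16.7, 9.4)

(-16.7, 9.4)


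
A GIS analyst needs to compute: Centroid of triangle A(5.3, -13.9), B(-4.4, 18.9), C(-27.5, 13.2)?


Centroid = ((x_A+x_B+x_C)/3, (y_A+y_B+y_C)/3)
= ((5.3+(-4.4)+(-27.5))/3, ((-13.9)+18.9+13.2)/3)
= (-8.8667, 6.0667)

(-8.8667, 6.0667)


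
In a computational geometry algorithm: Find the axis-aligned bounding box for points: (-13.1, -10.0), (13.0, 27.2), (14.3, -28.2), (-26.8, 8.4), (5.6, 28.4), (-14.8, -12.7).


x range: [-26.8, 14.3]
y range: [-28.2, 28.4]
Bounding box: (-26.8,-28.2) to (14.3,28.4)

(-26.8,-28.2) to (14.3,28.4)


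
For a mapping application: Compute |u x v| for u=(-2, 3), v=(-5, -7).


|u x v| = |(-2)*(-7) - 3*(-5)|
= |14 - (-15)| = 29

29


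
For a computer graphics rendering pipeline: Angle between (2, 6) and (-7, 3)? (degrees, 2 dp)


u.v = 4, |u| = sqrt(40) = 6.3246, |v| = sqrt(58) = 7.6158
cos(theta) = u.v/(|u||v|) = 4/sqrt(2320) = 0.083045
theta = acos(0.083045) = 85.24 degrees

85.24 degrees


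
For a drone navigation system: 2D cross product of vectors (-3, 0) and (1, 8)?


u x v = u_x*v_y - u_y*v_x = (-3)*8 - 0*1
= (-24) - 0 = -24

-24


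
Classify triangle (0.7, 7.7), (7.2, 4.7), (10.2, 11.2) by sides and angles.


Side lengths squared: AB^2=51.25, BC^2=51.25, CA^2=102.5
Sorted: [51.25, 51.25, 102.5]
By sides: Isosceles, By angles: Right

Isosceles, Right


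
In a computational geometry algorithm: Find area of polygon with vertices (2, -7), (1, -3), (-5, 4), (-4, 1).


Shoelace sum: (2*(-3) - 1*(-7)) + (1*4 - (-5)*(-3)) + ((-5)*1 - (-4)*4) + ((-4)*(-7) - 2*1)
= 27
Area = |27|/2 = 13.5

13.5


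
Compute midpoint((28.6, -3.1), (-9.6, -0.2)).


M = ((28.6+(-9.6))/2, ((-3.1)+(-0.2))/2)
= (9.5, -1.65)

(9.5, -1.65)


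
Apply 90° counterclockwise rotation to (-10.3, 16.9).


90° CCW: (x,y) -> (-y, x)
(-10.3,16.9) -> (-16.9, -10.3)

(-16.9, -10.3)


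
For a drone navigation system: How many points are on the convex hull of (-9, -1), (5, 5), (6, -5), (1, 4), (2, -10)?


Convex hull vertices (CCW): (-9, -1), (2, -10), (6, -5), (5, 5), (1, 4)
Count = 5

5


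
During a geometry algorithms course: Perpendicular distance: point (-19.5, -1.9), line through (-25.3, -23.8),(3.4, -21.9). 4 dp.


|cross product| = 617.51
|line direction| = sqrt(827.3) = 28.7628
Distance = 617.51/sqrt(827.3) = 21.469

21.469


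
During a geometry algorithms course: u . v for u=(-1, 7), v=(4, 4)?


u . v = u_x*v_x + u_y*v_y = (-1)*4 + 7*4
= (-4) + 28 = 24

24


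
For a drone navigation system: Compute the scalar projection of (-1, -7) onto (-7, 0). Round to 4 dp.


u.v = 7, |v| = sqrt(49) = 7
Scalar projection = u.v / |v| = 7 / sqrt(49) = 1

1


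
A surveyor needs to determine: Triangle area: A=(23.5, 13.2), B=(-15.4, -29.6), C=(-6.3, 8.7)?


Area = |x_A(y_B-y_C) + x_B(y_C-y_A) + x_C(y_A-y_B)|/2
= |(-900.05) + 69.3 + (-269.64)|/2
= 1100.39/2 = 550.195

550.195


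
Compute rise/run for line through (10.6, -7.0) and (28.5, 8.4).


slope = (y2-y1)/(x2-x1) = (8.4-(-7))/(28.5-10.6) = 15.4/17.9 = 0.8603

0.8603


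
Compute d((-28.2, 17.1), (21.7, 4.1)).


dx=49.9, dy=-13
d^2 = 49.9^2 + (-13)^2 = 2659.01
d = sqrt(2659.01) = 51.5656

51.5656


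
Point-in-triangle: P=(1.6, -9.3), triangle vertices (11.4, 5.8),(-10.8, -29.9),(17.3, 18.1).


Cross products: AB x AP = -14.64, BC x BP = -16.34, CA x CP = -31.45
All same sign? yes

Yes, inside


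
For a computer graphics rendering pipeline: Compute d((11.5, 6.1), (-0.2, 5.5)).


dx=-11.7, dy=-0.6
d^2 = (-11.7)^2 + (-0.6)^2 = 137.25
d = sqrt(137.25) = 11.7154

11.7154


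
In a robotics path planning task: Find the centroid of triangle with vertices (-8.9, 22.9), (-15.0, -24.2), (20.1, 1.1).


Centroid = ((x_A+x_B+x_C)/3, (y_A+y_B+y_C)/3)
= (((-8.9)+(-15)+20.1)/3, (22.9+(-24.2)+1.1)/3)
= (-1.2667, -0.0667)

(-1.2667, -0.0667)


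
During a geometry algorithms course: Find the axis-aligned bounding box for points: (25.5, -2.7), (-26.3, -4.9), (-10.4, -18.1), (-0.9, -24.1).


x range: [-26.3, 25.5]
y range: [-24.1, -2.7]
Bounding box: (-26.3,-24.1) to (25.5,-2.7)

(-26.3,-24.1) to (25.5,-2.7)


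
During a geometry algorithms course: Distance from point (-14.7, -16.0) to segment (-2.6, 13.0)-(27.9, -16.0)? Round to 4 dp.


Project P onto AB: t = 0.2665 (clamped to [0,1])
Closest point on segment: (5.5267, 5.2729)
Distance: 29.354

29.354


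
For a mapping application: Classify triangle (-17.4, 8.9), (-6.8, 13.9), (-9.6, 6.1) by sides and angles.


Side lengths squared: AB^2=137.36, BC^2=68.68, CA^2=68.68
Sorted: [68.68, 68.68, 137.36]
By sides: Isosceles, By angles: Right

Isosceles, Right


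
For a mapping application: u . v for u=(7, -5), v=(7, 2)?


u . v = u_x*v_x + u_y*v_y = 7*7 + (-5)*2
= 49 + (-10) = 39

39


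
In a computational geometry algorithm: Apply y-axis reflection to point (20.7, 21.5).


Reflection over y-axis: (x,y) -> (-x,y)
(20.7, 21.5) -> (-20.7, 21.5)

(-20.7, 21.5)


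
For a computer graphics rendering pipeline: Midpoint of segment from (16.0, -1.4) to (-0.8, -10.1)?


M = ((16+(-0.8))/2, ((-1.4)+(-10.1))/2)
= (7.6, -5.75)

(7.6, -5.75)


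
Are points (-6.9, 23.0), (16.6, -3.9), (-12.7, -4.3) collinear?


Cross product: (16.6-(-6.9))*((-4.3)-23) - ((-3.9)-23)*((-12.7)-(-6.9))
= -797.57

No, not collinear


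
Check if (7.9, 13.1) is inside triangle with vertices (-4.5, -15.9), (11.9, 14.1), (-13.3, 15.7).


Cross products: AB x AP = 103.6, BC x BP = 31.6, CA x CP = 647.04
All same sign? yes

Yes, inside


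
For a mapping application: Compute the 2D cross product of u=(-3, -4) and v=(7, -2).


u x v = u_x*v_y - u_y*v_x = (-3)*(-2) - (-4)*7
= 6 - (-28) = 34

34


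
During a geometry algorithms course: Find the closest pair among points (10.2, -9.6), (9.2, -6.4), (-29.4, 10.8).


d(P0,P1) = 3.3526, d(P0,P2) = 44.5457, d(P1,P2) = 42.2587
Closest: P0 and P1

Closest pair: (10.2, -9.6) and (9.2, -6.4), distance = 3.3526


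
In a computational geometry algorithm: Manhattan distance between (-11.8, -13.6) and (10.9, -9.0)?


|(-11.8)-10.9| + |(-13.6)-(-9)| = 22.7 + 4.6 = 27.3

27.3


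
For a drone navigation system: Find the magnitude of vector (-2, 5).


|u| = sqrt((-2)^2 + 5^2) = sqrt(29) = 5.3852

5.3852


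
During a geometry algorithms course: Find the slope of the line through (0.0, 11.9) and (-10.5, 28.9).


slope = (y2-y1)/(x2-x1) = (28.9-11.9)/((-10.5)-0) = 17/(-10.5) = -1.619

-1.619


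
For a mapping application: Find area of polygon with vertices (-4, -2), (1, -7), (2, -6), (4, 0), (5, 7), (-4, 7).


Shoelace sum: ((-4)*(-7) - 1*(-2)) + (1*(-6) - 2*(-7)) + (2*0 - 4*(-6)) + (4*7 - 5*0) + (5*7 - (-4)*7) + ((-4)*(-2) - (-4)*7)
= 189
Area = |189|/2 = 94.5

94.5


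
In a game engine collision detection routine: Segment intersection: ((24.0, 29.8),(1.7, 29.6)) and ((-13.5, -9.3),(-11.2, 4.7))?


Cross products: d1=-435.07, d2=-123.33, d3=864.43, d4=552.69
d1*d2 < 0 and d3*d4 < 0? no

No, they don't intersect


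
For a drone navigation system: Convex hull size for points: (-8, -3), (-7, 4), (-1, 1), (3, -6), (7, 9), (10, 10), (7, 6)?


Convex hull vertices (CCW): (-8, -3), (3, -6), (10, 10), (7, 9), (-7, 4)
Count = 5

5


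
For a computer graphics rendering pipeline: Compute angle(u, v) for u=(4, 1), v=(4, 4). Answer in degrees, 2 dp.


u.v = 20, |u| = sqrt(17) = 4.1231, |v| = sqrt(32) = 5.6569
cos(theta) = u.v/(|u||v|) = 20/sqrt(544) = 0.857493
theta = acos(0.857493) = 30.96 degrees

30.96 degrees


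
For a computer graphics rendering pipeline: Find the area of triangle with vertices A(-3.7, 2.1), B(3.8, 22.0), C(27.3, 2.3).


Area = |x_A(y_B-y_C) + x_B(y_C-y_A) + x_C(y_A-y_B)|/2
= |(-72.89) + 0.76 + (-543.27)|/2
= 615.4/2 = 307.7

307.7


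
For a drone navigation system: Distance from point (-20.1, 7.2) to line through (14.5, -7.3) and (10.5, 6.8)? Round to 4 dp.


|cross product| = 429.86
|line direction| = sqrt(214.81) = 14.6564
Distance = 429.86/sqrt(214.81) = 29.3292

29.3292


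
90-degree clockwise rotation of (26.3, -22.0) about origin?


90° CW: (x,y) -> (y, -x)
(26.3,-22) -> (-22, -26.3)

(-22, -26.3)


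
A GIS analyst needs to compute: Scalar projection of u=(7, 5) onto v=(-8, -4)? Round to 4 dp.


u.v = -76, |v| = sqrt(80) = 8.9443
Scalar projection = u.v / |v| = -76 / sqrt(80) = -8.4971

-8.4971


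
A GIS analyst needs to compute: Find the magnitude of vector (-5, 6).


|u| = sqrt((-5)^2 + 6^2) = sqrt(61) = 7.8102

7.8102


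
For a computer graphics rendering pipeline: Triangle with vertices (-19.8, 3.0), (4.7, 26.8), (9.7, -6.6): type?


Side lengths squared: AB^2=1166.69, BC^2=1140.56, CA^2=962.41
Sorted: [962.41, 1140.56, 1166.69]
By sides: Scalene, By angles: Acute

Scalene, Acute


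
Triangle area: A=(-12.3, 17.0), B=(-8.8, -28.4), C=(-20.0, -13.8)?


Area = |x_A(y_B-y_C) + x_B(y_C-y_A) + x_C(y_A-y_B)|/2
= |179.58 + 271.04 + (-908)|/2
= 457.38/2 = 228.69

228.69


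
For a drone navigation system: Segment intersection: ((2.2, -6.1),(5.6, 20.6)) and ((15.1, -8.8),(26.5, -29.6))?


Cross products: d1=-237.54, d2=137.56, d3=-353.61, d4=-728.71
d1*d2 < 0 and d3*d4 < 0? no

No, they don't intersect


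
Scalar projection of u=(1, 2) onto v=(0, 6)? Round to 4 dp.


u.v = 12, |v| = sqrt(36) = 6
Scalar projection = u.v / |v| = 12 / sqrt(36) = 2

2


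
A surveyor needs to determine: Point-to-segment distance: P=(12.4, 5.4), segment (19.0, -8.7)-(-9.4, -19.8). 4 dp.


Project P onto AB: t = 0.0333 (clamped to [0,1])
Closest point on segment: (18.0552, -9.0693)
Distance: 15.5352

15.5352


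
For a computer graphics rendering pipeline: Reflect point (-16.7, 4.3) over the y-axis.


Reflection over y-axis: (x,y) -> (-x,y)
(-16.7, 4.3) -> (16.7, 4.3)

(16.7, 4.3)


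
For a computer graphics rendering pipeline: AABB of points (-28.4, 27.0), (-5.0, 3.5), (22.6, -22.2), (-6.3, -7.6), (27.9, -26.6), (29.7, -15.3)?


x range: [-28.4, 29.7]
y range: [-26.6, 27]
Bounding box: (-28.4,-26.6) to (29.7,27)

(-28.4,-26.6) to (29.7,27)


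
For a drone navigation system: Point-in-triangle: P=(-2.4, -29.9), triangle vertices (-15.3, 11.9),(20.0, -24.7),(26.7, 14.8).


Cross products: AB x AP = -1003.4, BC x BP = 849.96, CA x CP = 1793.01
All same sign? no

No, outside


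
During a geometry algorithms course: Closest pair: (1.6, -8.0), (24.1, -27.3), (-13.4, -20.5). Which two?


d(P0,P1) = 29.6435, d(P0,P2) = 19.5256, d(P1,P2) = 38.1115
Closest: P0 and P2

Closest pair: (1.6, -8.0) and (-13.4, -20.5), distance = 19.5256


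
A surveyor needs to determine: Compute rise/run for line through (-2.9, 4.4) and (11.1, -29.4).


slope = (y2-y1)/(x2-x1) = ((-29.4)-4.4)/(11.1-(-2.9)) = (-33.8)/14 = -2.4143

-2.4143


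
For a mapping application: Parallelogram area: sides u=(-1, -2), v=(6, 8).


|u x v| = |(-1)*8 - (-2)*6|
= |(-8) - (-12)| = 4

4


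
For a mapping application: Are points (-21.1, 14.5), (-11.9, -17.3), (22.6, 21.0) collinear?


Cross product: ((-11.9)-(-21.1))*(21-14.5) - ((-17.3)-14.5)*(22.6-(-21.1))
= 1449.46

No, not collinear


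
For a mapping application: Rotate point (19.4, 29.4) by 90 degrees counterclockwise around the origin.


90° CCW: (x,y) -> (-y, x)
(19.4,29.4) -> (-29.4, 19.4)

(-29.4, 19.4)


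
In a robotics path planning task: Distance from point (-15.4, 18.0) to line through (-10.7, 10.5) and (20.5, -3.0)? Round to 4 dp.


|cross product| = 170.55
|line direction| = sqrt(1155.69) = 33.9954
Distance = 170.55/sqrt(1155.69) = 5.0168

5.0168


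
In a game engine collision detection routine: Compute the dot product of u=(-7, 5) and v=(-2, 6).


u . v = u_x*v_x + u_y*v_y = (-7)*(-2) + 5*6
= 14 + 30 = 44

44


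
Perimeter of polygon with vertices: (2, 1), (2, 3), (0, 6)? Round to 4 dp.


Sides: (2, 1)->(2, 3): sqrt(4) = 2, (2, 3)->(0, 6): sqrt(13) = 3.605551, (0, 6)->(2, 1): sqrt(29) = 5.385165
Sum = 10.990716
Perimeter = 10.9907

10.9907


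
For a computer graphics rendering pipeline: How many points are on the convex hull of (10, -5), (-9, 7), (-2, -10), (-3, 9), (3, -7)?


Convex hull vertices (CCW): (-9, 7), (-2, -10), (10, -5), (-3, 9)
Count = 4

4


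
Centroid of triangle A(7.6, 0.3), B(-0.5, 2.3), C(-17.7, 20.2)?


Centroid = ((x_A+x_B+x_C)/3, (y_A+y_B+y_C)/3)
= ((7.6+(-0.5)+(-17.7))/3, (0.3+2.3+20.2)/3)
= (-3.5333, 7.6)

(-3.5333, 7.6)


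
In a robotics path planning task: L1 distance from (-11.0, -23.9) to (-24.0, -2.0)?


|(-11)-(-24)| + |(-23.9)-(-2)| = 13 + 21.9 = 34.9

34.9


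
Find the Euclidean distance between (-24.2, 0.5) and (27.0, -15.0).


dx=51.2, dy=-15.5
d^2 = 51.2^2 + (-15.5)^2 = 2861.69
d = sqrt(2861.69) = 53.4948

53.4948


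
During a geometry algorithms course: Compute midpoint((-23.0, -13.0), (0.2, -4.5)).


M = (((-23)+0.2)/2, ((-13)+(-4.5))/2)
= (-11.4, -8.75)

(-11.4, -8.75)


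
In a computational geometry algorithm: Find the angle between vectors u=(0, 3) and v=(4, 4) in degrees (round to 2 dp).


u.v = 12, |u| = sqrt(9) = 3, |v| = sqrt(32) = 5.6569
cos(theta) = u.v/(|u||v|) = 12/sqrt(288) = 0.707107
theta = acos(0.707107) = 45 degrees

45 degrees
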